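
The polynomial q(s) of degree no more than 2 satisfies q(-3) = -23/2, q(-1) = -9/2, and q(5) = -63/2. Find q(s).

q(s) = -s^2 - (1/2)s - 4

Write q(s) = as^2 + bs + c. Substituting each data point gives a linear system:
  9a - 3b + c = -23/2
  a - b + c = -9/2
  25a + 5b + c = -63/2
Solving the system yields a = -1, b = -1/2, c = -4.
So q(s) = -s² - (1/2)s - 4.
Check: q(5) = -63/2. ✓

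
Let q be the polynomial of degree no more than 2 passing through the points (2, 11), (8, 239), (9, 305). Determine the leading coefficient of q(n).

4

Write q(n) = an^2 + bn + c. Substituting each data point gives a linear system:
  4a + 2b + c = 11
  64a + 8b + c = 239
  81a + 9b + c = 305
Solving the system yields a = 4, b = -2, c = -1.
So q(n) = 4n^2 - 2n - 1.
The leading coefficient is 4.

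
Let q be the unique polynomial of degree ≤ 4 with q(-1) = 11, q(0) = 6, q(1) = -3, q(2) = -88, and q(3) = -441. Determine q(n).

Write q(n) = an^4 + bn^3 + cn^2 + dn + e. Substituting each data point gives a linear system:
  a - b + c - d + e = 11
  e = 6
  a + b + c + d + e = -3
  16a + 8b + 4c + 2d + e = -88
  81a + 27b + 9c + 3d + e = -441
Solving the system yields a = -5, b = -2, c = 3, d = -5, e = 6.
So q(n) = -5n⁴ - 2n³ + 3n² - 5n + 6.
Check: q(1) = -3. ✓

q(n) = -5n^4 - 2n^3 + 3n^2 - 5n + 6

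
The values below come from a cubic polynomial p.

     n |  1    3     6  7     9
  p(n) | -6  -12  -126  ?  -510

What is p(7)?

The 4 known points determine the degree-3 polynomial uniquely.
Write p(n) = an^3 + bn^2 + cn + d. Substituting each data point gives a linear system:
  a + b + c + d = -6
  27a + 9b + 3c + d = -12
  216a + 36b + 6c + d = -126
  729a + 81b + 9c + d = -510
Solving the system yields a = -1, b = 3, c = -2, d = -6.
So p(n) = -n^3 + 3n^2 - 2n - 6.
Then p(7) = -216.

-216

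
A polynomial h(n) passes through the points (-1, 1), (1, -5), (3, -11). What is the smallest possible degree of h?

1

Forward differences of the values at n = -1, 1, 3:
  h  : 1  -5  -11
  Δ  : -6  -6
  Δ^2: 0
The first differences are constant (-6) and nonzero, while all higher differences vanish, so the minimal degree is 1.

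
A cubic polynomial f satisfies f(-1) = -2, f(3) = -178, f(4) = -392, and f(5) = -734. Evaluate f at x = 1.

-14

Using the Lagrange interpolation formula with nodes -1, 3, 4, 5:
  L_0(x) = (x - 3)(x - 4)(x - 5) / -120
  L_1(x) = (x + 1)(x - 4)(x - 5) / 8
  L_2(x) = (x + 1)(x - 3)(x - 5) / -5
  L_3(x) = (x + 1)(x - 3)(x - 4) / 12
Then f(x) = -2·L_0(x) - 178·L_1(x) - 392·L_2(x) - 734·L_3(x).
Expanding and collecting terms gives f(x) = -5x^3 - 4x^2 - x - 4.
Evaluating at x = 1: f(1) = -14.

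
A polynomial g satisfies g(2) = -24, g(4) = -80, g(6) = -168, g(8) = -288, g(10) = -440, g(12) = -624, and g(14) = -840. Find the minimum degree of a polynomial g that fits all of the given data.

Forward differences of the values at x = 2, 4, 6, 8, 10, 12, 14:
  g  : -24  -80  -168  -288  -440  -624  -840
  Δ  : -56  -88  -120  -152  -184  -216
  Δ^2: -32  -32  -32  -32  -32
  Δ^3: 0  0  0  0
  Δ^4: 0  0  0
  Δ^5: 0  0
  Δ^6: 0
The second differences are constant (-32) and nonzero, while all higher differences vanish, so the minimal degree is 2.

2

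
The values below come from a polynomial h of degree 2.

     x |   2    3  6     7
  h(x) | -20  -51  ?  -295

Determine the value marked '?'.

The 3 known points determine the degree-2 polynomial uniquely.
Write h(x) = ax^2 + bx + c. Substituting each data point gives a linear system:
  4a + 2b + c = -20
  9a + 3b + c = -51
  49a + 7b + c = -295
Solving the system yields a = -6, b = -1, c = 6.
So h(x) = -6x^2 - x + 6.
Then h(6) = -216.

-216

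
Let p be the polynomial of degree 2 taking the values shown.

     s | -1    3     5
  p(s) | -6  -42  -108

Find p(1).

-8

Using the Lagrange interpolation formula with nodes -1, 3, 5:
  L_0(s) = (s - 3)(s - 5) / 24
  L_1(s) = (s + 1)(s - 5) / -8
  L_2(s) = (s + 1)(s - 3) / 12
Then p(s) = -6·L_0(s) - 42·L_1(s) - 108·L_2(s).
Expanding and collecting terms gives p(s) = -4s^2 - s - 3.
Evaluating at s = 1: p(1) = -8.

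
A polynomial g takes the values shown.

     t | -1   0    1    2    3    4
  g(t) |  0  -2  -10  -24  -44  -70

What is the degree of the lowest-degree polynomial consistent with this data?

Forward differences of the values at t = -1, 0, 1, 2, 3, 4:
  g  : 0  -2  -10  -24  -44  -70
  Δ  : -2  -8  -14  -20  -26
  Δ^2: -6  -6  -6  -6
  Δ^3: 0  0  0
  Δ^4: 0  0
  Δ^5: 0
The second differences are constant (-6) and nonzero, while all higher differences vanish, so the minimal degree is 2.

2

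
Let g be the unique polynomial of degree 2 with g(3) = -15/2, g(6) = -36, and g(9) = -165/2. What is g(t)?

g(t) = -t^2 - (1/2)t + 3

Using the Lagrange interpolation formula with nodes 3, 6, 9:
  L_0(t) = (t - 6)(t - 9) / 18
  L_1(t) = (t - 3)(t - 9) / -9
  L_2(t) = (t - 3)(t - 6) / 18
Then g(t) = -15/2·L_0(t) - 36·L_1(t) - 165/2·L_2(t).
Expanding and collecting terms gives g(t) = -t^2 - (1/2)t + 3.
Check: g(6) = -36. ✓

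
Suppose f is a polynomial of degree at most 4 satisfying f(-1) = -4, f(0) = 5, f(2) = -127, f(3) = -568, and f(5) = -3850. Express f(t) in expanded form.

Write f(t) = at^4 + bt^3 + ct^2 + dt + e. Substituting each data point gives a linear system:
  a - b + c - d + e = -4
  e = 5
  16a + 8b + 4c + 2d + e = -127
  81a + 27b + 9c + 3d + e = -568
  625a + 125b + 25c + 5d + e = -3850
Solving the system yields a = -5, b = -5, c = -5, d = 4, e = 5.
So f(t) = -5t^4 - 5t^3 - 5t^2 + 4t + 5.
Check: f(2) = -127. ✓

f(t) = -5t^4 - 5t^3 - 5t^2 + 4t + 5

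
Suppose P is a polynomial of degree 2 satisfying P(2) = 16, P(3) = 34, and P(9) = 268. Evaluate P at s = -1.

-2

Using the Lagrange interpolation formula with nodes 2, 3, 9:
  L_0(s) = (s - 3)(s - 9) / 7
  L_1(s) = (s - 2)(s - 9) / -6
  L_2(s) = (s - 2)(s - 3) / 42
Then P(s) = 16·L_0(s) + 34·L_1(s) + 268·L_2(s).
Expanding and collecting terms gives P(s) = 3s^2 + 3s - 2.
Evaluating at s = -1: P(-1) = -2.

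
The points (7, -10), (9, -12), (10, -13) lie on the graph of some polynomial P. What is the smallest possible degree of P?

1

Divided differences on the nodes 7, 9, 10:
  order 0: -10  -12  -13
  order 1: -1  -1
  order 2: 0
The order-1 divided differences are all -1 (nonzero) and every higher order vanishes, so the data lies on a polynomial of degree exactly 1.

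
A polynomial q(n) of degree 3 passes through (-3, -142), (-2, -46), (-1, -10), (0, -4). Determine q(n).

q(n) = 5n^3 + n - 4

Write q(n) = an^3 + bn^2 + cn + d. Substituting each data point gives a linear system:
  -27a + 9b - 3c + d = -142
  -8a + 4b - 2c + d = -46
  -a + b - c + d = -10
  d = -4
Solving the system yields a = 5, b = 0, c = 1, d = -4.
So q(n) = 5n^3 + n - 4.
Check: q(0) = -4. ✓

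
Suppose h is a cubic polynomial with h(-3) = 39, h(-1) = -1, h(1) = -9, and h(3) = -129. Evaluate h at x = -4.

116

Write h(x) = ax^3 + bx^2 + cx + d. Substituting each data point gives a linear system:
  -27a + 9b - 3c + d = 39
  -a + b - c + d = -1
  a + b + c + d = -9
  27a + 9b + 3c + d = -129
Solving the system yields a = -3, b = -5, c = -1, d = 0.
So h(x) = -3x^3 - 5x^2 - x.
Then h(-4) = 116.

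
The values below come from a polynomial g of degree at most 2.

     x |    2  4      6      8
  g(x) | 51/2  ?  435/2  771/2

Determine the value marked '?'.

The 3 known points determine the degree-2 polynomial uniquely.
Write g(x) = ax^2 + bx + c. Substituting each data point gives a linear system:
  4a + 2b + c = 51/2
  36a + 6b + c = 435/2
  64a + 8b + c = 771/2
Solving the system yields a = 6, b = 0, c = 3/2.
So g(x) = 6x² + 3/2.
Then g(4) = 195/2.

195/2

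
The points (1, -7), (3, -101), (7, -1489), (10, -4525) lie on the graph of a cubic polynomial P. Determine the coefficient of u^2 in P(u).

Write P(u) = au^3 + bu^2 + cu + d. Substituting each data point gives a linear system:
  a + b + c + d = -7
  27a + 9b + 3c + d = -101
  343a + 49b + 7c + d = -1489
  1000a + 100b + 10c + d = -4525
Solving the system yields a = -5, b = 5, c = -2, d = -5.
So P(u) = -5u^3 + 5u^2 - 2u - 5.
The coefficient of u^2 is 5.

5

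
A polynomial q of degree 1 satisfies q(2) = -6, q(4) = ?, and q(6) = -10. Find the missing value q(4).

-8

The 2 known points determine the degree-1 polynomial uniquely.
Write q(x) = ax + b. Substituting each data point gives a linear system:
  2a + b = -6
  6a + b = -10
Solving the system yields a = -1, b = -4.
So q(x) = -x - 4.
Then q(4) = -8.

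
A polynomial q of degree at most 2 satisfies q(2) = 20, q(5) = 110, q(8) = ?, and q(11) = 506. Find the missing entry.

On equispaced nodes a degree-2 polynomial has vanishing third forward difference, so
  - q(2) + 3·q(5) - 3·q(8) + q(11) = 0.
Substituting the known values and solving for q(8):
  -3·q(8) = -816
  q(8) = 272.

272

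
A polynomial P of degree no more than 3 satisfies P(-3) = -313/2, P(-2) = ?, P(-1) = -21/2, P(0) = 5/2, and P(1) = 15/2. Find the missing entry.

The 4 known points determine the degree-3 polynomial uniquely.
Write P(n) = an^3 + bn^2 + cn + d. Substituting each data point gives a linear system:
  -27a + 9b - 3c + d = -313/2
  -a + b - c + d = -21/2
  d = 5/2
  a + b + c + d = 15/2
Solving the system yields a = 4, b = -4, c = 5, d = 5/2.
So P(n) = 4n^3 - 4n^2 + 5n + 5/2.
Then P(-2) = -111/2.

-111/2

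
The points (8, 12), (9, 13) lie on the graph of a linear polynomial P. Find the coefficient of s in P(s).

Write P(s) = as + b. Substituting each data point gives a linear system:
  8a + b = 12
  9a + b = 13
Solving the system yields a = 1, b = 4.
So P(s) = s + 4.
The leading coefficient is 1.

1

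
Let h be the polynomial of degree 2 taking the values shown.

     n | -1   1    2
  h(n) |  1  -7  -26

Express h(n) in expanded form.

h(n) = -5n^2 - 4n + 2

Write h(n) = an^2 + bn + c. Substituting each data point gives a linear system:
  a - b + c = 1
  a + b + c = -7
  4a + 2b + c = -26
Solving the system yields a = -5, b = -4, c = 2.
So h(n) = -5n² - 4n + 2.
Check: h(-1) = 1. ✓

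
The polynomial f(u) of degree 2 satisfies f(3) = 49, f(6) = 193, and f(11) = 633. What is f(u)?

Write f(u) = au^2 + bu + c. Substituting each data point gives a linear system:
  9a + 3b + c = 49
  36a + 6b + c = 193
  121a + 11b + c = 633
Solving the system yields a = 5, b = 3, c = -5.
So f(u) = 5u^2 + 3u - 5.
Check: f(3) = 49. ✓

f(u) = 5u^2 + 3u - 5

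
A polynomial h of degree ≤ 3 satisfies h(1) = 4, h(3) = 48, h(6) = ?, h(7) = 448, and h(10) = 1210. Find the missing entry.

The 4 known points determine the degree-3 polynomial uniquely.
Write h(x) = ax^3 + bx^2 + cx + d. Substituting each data point gives a linear system:
  a + b + c + d = 4
  27a + 9b + 3c + d = 48
  343a + 49b + 7c + d = 448
  1000a + 100b + 10c + d = 1210
Solving the system yields a = 1, b = 2, c = 1, d = 0.
So h(x) = x^3 + 2x^2 + x.
Then h(6) = 294.

294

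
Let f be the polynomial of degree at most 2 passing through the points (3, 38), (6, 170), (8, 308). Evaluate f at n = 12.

Using the Lagrange interpolation formula with nodes 3, 6, 8:
  L_0(n) = (n - 6)(n - 8) / 15
  L_1(n) = (n - 3)(n - 8) / -6
  L_2(n) = (n - 3)(n - 6) / 10
Then f(n) = 38·L_0(n) + 170·L_1(n) + 308·L_2(n).
Expanding and collecting terms gives f(n) = 5n² - n - 4.
Evaluating at n = 12: f(12) = 704.

704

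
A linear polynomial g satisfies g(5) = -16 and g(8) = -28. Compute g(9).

Write g(t) = at + b. Substituting each data point gives a linear system:
  5a + b = -16
  8a + b = -28
Solving the system yields a = -4, b = 4.
So g(t) = -4t + 4.
Then g(9) = -32.

-32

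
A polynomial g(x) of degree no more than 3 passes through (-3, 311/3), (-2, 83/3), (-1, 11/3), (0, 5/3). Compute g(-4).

785/3

Using the Lagrange interpolation formula with nodes -3, -2, -1, 0:
  L_0(x) = (x + 2)(x + 1)x / -6
  L_1(x) = (x + 3)(x + 1)x / 2
  L_2(x) = (x + 3)(x + 2)x / -2
  L_3(x) = (x + 3)(x + 2)(x + 1) / 6
Then g(x) = 311/3·L_0(x) + 83/3·L_1(x) + 11/3·L_2(x) + 5/3·L_3(x).
Expanding and collecting terms gives g(x) = -5x^3 - 4x^2 - x + 5/3.
Evaluating at x = -4: g(-4) = 785/3.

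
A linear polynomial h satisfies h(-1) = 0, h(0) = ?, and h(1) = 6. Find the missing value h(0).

The 2 known points determine the degree-1 polynomial uniquely.
Write h(n) = an + b. Substituting each data point gives a linear system:
  -a + b = 0
  a + b = 6
Solving the system yields a = 3, b = 3.
So h(n) = 3n + 3.
Then h(0) = 3.

3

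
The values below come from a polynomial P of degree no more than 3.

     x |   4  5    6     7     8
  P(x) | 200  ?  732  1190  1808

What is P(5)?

On equispaced nodes a degree-3 polynomial has vanishing fourth forward difference, so
  P(4) - 4·P(5) + 6·P(6) - 4·P(7) + P(8) = 0.
Substituting the known values and solving for P(5):
  -4·P(5) = -1640
  P(5) = 410.

410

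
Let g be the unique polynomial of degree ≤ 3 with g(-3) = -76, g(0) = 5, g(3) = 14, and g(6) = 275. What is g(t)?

Write g(t) = at^3 + bt^2 + ct + d. Substituting each data point gives a linear system:
  -27a + 9b - 3c + d = -76
  d = 5
  27a + 9b + 3c + d = 14
  216a + 36b + 6c + d = 275
Solving the system yields a = 2, b = -4, c = -3, d = 5.
So g(t) = 2t³ - 4t² - 3t + 5.
Check: g(0) = 5. ✓

g(t) = 2t^3 - 4t^2 - 3t + 5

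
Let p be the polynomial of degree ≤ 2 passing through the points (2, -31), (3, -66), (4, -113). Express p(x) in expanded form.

p(x) = -6x^2 - 5x + 3

Using the Lagrange interpolation formula with nodes 2, 3, 4:
  L_0(x) = (x - 3)(x - 4) / 2
  L_1(x) = (x - 2)(x - 4) / -1
  L_2(x) = (x - 2)(x - 3) / 2
Then p(x) = -31·L_0(x) - 66·L_1(x) - 113·L_2(x).
Expanding and collecting terms gives p(x) = -6x^2 - 5x + 3.
Check: p(4) = -113. ✓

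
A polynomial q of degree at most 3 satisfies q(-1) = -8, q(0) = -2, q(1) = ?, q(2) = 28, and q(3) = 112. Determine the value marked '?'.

0

The 4 known points determine the degree-3 polynomial uniquely.
Write q(u) = au^3 + bu^2 + cu + d. Substituting each data point gives a linear system:
  -a + b - c + d = -8
  d = -2
  8a + 4b + 2c + d = 28
  27a + 9b + 3c + d = 112
Solving the system yields a = 5, b = -2, c = -1, d = -2.
So q(u) = 5u^3 - 2u^2 - u - 2.
Then q(1) = 0.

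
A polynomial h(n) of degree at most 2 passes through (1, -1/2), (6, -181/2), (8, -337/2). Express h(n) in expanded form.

Write h(n) = an^2 + bn + c. Substituting each data point gives a linear system:
  a + b + c = -1/2
  36a + 6b + c = -181/2
  64a + 8b + c = -337/2
Solving the system yields a = -3, b = 3, c = -1/2.
So h(n) = -3n^2 + 3n - 1/2.
Check: h(6) = -181/2. ✓

h(n) = -3n^2 + 3n - 1/2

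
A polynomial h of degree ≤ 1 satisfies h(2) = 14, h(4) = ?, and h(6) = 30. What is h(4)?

The 2 known points determine the degree-1 polynomial uniquely.
Write h(t) = at + b. Substituting each data point gives a linear system:
  2a + b = 14
  6a + b = 30
Solving the system yields a = 4, b = 6.
So h(t) = 4t + 6.
Then h(4) = 22.

22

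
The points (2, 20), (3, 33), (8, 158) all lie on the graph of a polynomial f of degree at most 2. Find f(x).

Using the Lagrange interpolation formula with nodes 2, 3, 8:
  L_0(x) = (x - 3)(x - 8) / 6
  L_1(x) = (x - 2)(x - 8) / -5
  L_2(x) = (x - 2)(x - 3) / 30
Then f(x) = 20·L_0(x) + 33·L_1(x) + 158·L_2(x).
Expanding and collecting terms gives f(x) = 2x^2 + 3x + 6.
Check: f(2) = 20. ✓

f(x) = 2x^2 + 3x + 6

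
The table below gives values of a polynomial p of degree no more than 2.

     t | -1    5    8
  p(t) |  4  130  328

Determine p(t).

p(t) = 5t^2 + t

Using the Lagrange interpolation formula with nodes -1, 5, 8:
  L_0(t) = (t - 5)(t - 8) / 54
  L_1(t) = (t + 1)(t - 8) / -18
  L_2(t) = (t + 1)(t - 5) / 27
Then p(t) = 4·L_0(t) + 130·L_1(t) + 328·L_2(t).
Expanding and collecting terms gives p(t) = 5t^2 + t.
Check: p(5) = 130. ✓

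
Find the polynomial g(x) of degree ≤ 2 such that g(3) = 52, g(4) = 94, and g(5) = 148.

Using the Lagrange interpolation formula with nodes 3, 4, 5:
  L_0(x) = (x - 4)(x - 5) / 2
  L_1(x) = (x - 3)(x - 5) / -1
  L_2(x) = (x - 3)(x - 4) / 2
Then g(x) = 52·L_0(x) + 94·L_1(x) + 148·L_2(x).
Expanding and collecting terms gives g(x) = 6x^2 - 2.
Check: g(5) = 148. ✓

g(x) = 6x^2 - 2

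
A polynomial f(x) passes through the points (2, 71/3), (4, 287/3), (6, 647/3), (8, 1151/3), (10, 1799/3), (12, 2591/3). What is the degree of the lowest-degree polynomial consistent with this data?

2

Forward differences of the values at x = 2, 4, 6, 8, 10, 12:
  f  : 71/3  287/3  647/3  1151/3  1799/3  2591/3
  Δ  : 72  120  168  216  264
  Δ^2: 48  48  48  48
  Δ^3: 0  0  0
  Δ^4: 0  0
  Δ^5: 0
The second differences are constant (48) and nonzero, while all higher differences vanish, so the minimal degree is 2.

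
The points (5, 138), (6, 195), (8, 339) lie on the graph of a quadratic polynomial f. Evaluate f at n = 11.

630

Using the Lagrange interpolation formula with nodes 5, 6, 8:
  L_0(n) = (n - 6)(n - 8) / 3
  L_1(n) = (n - 5)(n - 8) / -2
  L_2(n) = (n - 5)(n - 6) / 6
Then f(n) = 138·L_0(n) + 195·L_1(n) + 339·L_2(n).
Expanding and collecting terms gives f(n) = 5n^2 + 2n + 3.
Evaluating at n = 11: f(11) = 630.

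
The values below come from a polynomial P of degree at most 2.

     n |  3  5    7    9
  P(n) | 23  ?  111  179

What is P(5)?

On equispaced nodes a degree-2 polynomial has vanishing third forward difference, so
  - P(3) + 3·P(5) - 3·P(7) + P(9) = 0.
Substituting the known values and solving for P(5):
  3·P(5) = 177
  P(5) = 59.

59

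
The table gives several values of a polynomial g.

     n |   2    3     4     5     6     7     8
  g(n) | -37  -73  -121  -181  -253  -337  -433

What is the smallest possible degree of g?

2

Forward differences of the values at n = 2, 3, 4, 5, 6, 7, 8:
  g  : -37  -73  -121  -181  -253  -337  -433
  Δ  : -36  -48  -60  -72  -84  -96
  Δ^2: -12  -12  -12  -12  -12
  Δ^3: 0  0  0  0
  Δ^4: 0  0  0
  Δ^5: 0  0
  Δ^6: 0
The second differences are constant (-12) and nonzero, while all higher differences vanish, so the minimal degree is 2.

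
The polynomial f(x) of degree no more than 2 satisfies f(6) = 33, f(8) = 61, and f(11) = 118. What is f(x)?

f(x) = x^2 - 3

Write f(x) = ax^2 + bx + c. Substituting each data point gives a linear system:
  36a + 6b + c = 33
  64a + 8b + c = 61
  121a + 11b + c = 118
Solving the system yields a = 1, b = 0, c = -3.
So f(x) = x² - 3.
Check: f(8) = 61. ✓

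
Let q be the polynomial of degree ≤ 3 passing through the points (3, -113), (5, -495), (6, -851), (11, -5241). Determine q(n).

q(n) = -4n^3 + n^2 - 3n - 5

Write q(n) = an^3 + bn^2 + cn + d. Substituting each data point gives a linear system:
  27a + 9b + 3c + d = -113
  125a + 25b + 5c + d = -495
  216a + 36b + 6c + d = -851
  1331a + 121b + 11c + d = -5241
Solving the system yields a = -4, b = 1, c = -3, d = -5.
So q(n) = -4n^3 + n^2 - 3n - 5.
Check: q(3) = -113. ✓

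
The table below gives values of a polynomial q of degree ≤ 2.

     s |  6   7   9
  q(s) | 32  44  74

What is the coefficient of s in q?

Write q(s) = as^2 + bs + c. Substituting each data point gives a linear system:
  36a + 6b + c = 32
  49a + 7b + c = 44
  81a + 9b + c = 74
Solving the system yields a = 1, b = -1, c = 2.
So q(s) = s^2 - s + 2.
The coefficient of s is -1.

-1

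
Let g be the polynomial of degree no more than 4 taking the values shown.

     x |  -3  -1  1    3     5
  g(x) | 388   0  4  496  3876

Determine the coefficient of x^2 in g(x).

Write g(x) = ax^4 + bx^3 + cx^2 + dx + e. Substituting each data point gives a linear system:
  81a - 27b + 9c - 3d + e = 388
  a - b + c - d + e = 0
  a + b + c + d + e = 4
  81a + 27b + 9c + 3d + e = 496
  625a + 125b + 25c + 5d + e = 3876
Solving the system yields a = 6, b = 2, c = -5, d = 0, e = 1.
So g(x) = 6x^4 + 2x^3 - 5x^2 + 1.
The coefficient of x^2 is -5.

-5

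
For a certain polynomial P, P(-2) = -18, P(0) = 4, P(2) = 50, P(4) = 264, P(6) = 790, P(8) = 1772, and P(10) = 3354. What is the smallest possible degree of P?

Forward differences of the values at s = -2, 0, 2, 4, 6, 8, 10:
  P  : -18  4  50  264  790  1772  3354
  Δ  : 22  46  214  526  982  1582
  Δ^2: 24  168  312  456  600
  Δ^3: 144  144  144  144
  Δ^4: 0  0  0
  Δ^5: 0  0
  Δ^6: 0
The third differences are constant (144) and nonzero, while all higher differences vanish, so the minimal degree is 3.

3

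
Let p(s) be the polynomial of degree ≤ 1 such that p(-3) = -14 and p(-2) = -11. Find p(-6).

Using the Lagrange interpolation formula with nodes -3, -2:
  L_0(s) = (s + 2) / -1
  L_1(s) = (s + 3) / 1
Then p(s) = -14·L_0(s) - 11·L_1(s).
Expanding and collecting terms gives p(s) = 3s - 5.
Evaluating at s = -6: p(-6) = -23.

-23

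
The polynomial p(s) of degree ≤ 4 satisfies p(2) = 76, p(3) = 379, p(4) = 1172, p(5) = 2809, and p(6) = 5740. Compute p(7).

Forward differences of the values at s = 2, 3, 4, 5, 6:
  p  : 76  379  1172  2809  5740
  Δ  : 303  793  1637  2931
  Δ^2: 490  844  1294
  Δ^3: 354  450
  Δ^4: 96
The fourth differences are constant, confirming degree 4.
Interpolating (Newton forward form) and evaluating at s = 7 gives p(7) = 10511.

10511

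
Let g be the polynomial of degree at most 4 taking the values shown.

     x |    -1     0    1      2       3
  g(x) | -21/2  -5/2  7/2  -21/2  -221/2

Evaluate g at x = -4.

Using the Lagrange interpolation formula with nodes -1, 0, 1, 2, 3:
  L_0(x) = x(x - 1)(x - 2)(x - 3) / 24
  L_1(x) = (x + 1)(x - 1)(x - 2)(x - 3) / -6
  L_2(x) = (x + 1)x(x - 2)(x - 3) / 4
  L_3(x) = (x + 1)x(x - 1)(x - 3) / -6
  L_4(x) = (x + 1)x(x - 1)(x - 2) / 24
Then g(x) = -21/2·L_0(x) - 5/2·L_1(x) + 7/2·L_2(x) - 21/2·L_3(x) - 221/2·L_4(x).
Expanding and collecting terms gives g(x) = -2x⁴ + x³ + x² + 6x - 5/2.
Evaluating at x = -4: g(-4) = -1173/2.

-1173/2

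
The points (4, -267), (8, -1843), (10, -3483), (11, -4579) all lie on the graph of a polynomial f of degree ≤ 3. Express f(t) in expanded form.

Using the Lagrange interpolation formula with nodes 4, 8, 10, 11:
  L_0(t) = (t - 8)(t - 10)(t - 11) / -168
  L_1(t) = (t - 4)(t - 10)(t - 11) / 24
  L_2(t) = (t - 4)(t - 8)(t - 11) / -12
  L_3(t) = (t - 4)(t - 8)(t - 10) / 21
Then f(t) = -267·L_0(t) - 1843·L_1(t) - 3483·L_2(t) - 4579·L_3(t).
Expanding and collecting terms gives f(t) = -3t³ - 5t² + 2t - 3.
Check: f(8) = -1843. ✓

f(t) = -3t^3 - 5t^2 + 2t - 3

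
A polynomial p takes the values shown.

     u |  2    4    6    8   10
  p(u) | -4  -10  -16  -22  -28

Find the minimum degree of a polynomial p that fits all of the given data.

1

Forward differences of the values at u = 2, 4, 6, 8, 10:
  p  : -4  -10  -16  -22  -28
  Δ  : -6  -6  -6  -6
  Δ^2: 0  0  0
  Δ^3: 0  0
  Δ^4: 0
The first differences are constant (-6) and nonzero, while all higher differences vanish, so the minimal degree is 1.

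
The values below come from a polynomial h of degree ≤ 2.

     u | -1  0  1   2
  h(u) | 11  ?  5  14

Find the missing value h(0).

On equispaced nodes a degree-2 polynomial has vanishing third forward difference, so
  - h(-1) + 3·h(0) - 3·h(1) + h(2) = 0.
Substituting the known values and solving for h(0):
  3·h(0) = 12
  h(0) = 4.

4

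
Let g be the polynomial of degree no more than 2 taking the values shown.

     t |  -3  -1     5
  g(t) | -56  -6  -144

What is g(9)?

-476

Write g(t) = at^2 + bt + c. Substituting each data point gives a linear system:
  9a - 3b + c = -56
  a - b + c = -6
  25a + 5b + c = -144
Solving the system yields a = -6, b = 1, c = 1.
So g(t) = -6t^2 + t + 1.
Then g(9) = -476.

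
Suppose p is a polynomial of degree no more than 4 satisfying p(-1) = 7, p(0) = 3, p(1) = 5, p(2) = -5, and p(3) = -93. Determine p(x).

p(x) = -2x^4 + x^3 + 5x^2 - 2x + 3

Write p(x) = ax^4 + bx^3 + cx^2 + dx + e. Substituting each data point gives a linear system:
  a - b + c - d + e = 7
  e = 3
  a + b + c + d + e = 5
  16a + 8b + 4c + 2d + e = -5
  81a + 27b + 9c + 3d + e = -93
Solving the system yields a = -2, b = 1, c = 5, d = -2, e = 3.
So p(x) = -2x⁴ + x³ + 5x² - 2x + 3.
Check: p(-1) = 7. ✓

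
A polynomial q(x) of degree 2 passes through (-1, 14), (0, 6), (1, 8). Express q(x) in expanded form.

Write q(x) = ax^2 + bx + c. Substituting each data point gives a linear system:
  a - b + c = 14
  c = 6
  a + b + c = 8
Solving the system yields a = 5, b = -3, c = 6.
So q(x) = 5x^2 - 3x + 6.
Check: q(-1) = 14. ✓

q(x) = 5x^2 - 3x + 6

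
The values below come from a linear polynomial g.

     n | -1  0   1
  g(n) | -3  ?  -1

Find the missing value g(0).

-2

On equispaced nodes a degree-1 polynomial has vanishing second forward difference, so
  g(-1) - 2·g(0) + g(1) = 0.
Substituting the known values and solving for g(0):
  -2·g(0) = 4
  g(0) = -2.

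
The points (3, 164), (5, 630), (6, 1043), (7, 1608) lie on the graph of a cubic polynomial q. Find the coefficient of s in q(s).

5

Write q(s) = as^3 + bs^2 + cs + d. Substituting each data point gives a linear system:
  27a + 9b + 3c + d = 164
  125a + 25b + 5c + d = 630
  216a + 36b + 6c + d = 1043
  343a + 49b + 7c + d = 1608
Solving the system yields a = 4, b = 4, c = 5, d = 5.
So q(s) = 4s^3 + 4s^2 + 5s + 5.
The coefficient of s is 5.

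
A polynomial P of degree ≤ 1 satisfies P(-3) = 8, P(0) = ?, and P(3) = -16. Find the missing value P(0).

The 2 known points determine the degree-1 polynomial uniquely.
Write P(s) = as + b. Substituting each data point gives a linear system:
  -3a + b = 8
  3a + b = -16
Solving the system yields a = -4, b = -4.
So P(s) = -4s - 4.
Then P(0) = -4.

-4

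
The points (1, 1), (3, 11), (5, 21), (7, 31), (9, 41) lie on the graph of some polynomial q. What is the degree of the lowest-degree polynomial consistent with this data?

Forward differences of the values at u = 1, 3, 5, 7, 9:
  q  : 1  11  21  31  41
  Δ  : 10  10  10  10
  Δ^2: 0  0  0
  Δ^3: 0  0
  Δ^4: 0
The first differences are constant (10) and nonzero, while all higher differences vanish, so the minimal degree is 1.

1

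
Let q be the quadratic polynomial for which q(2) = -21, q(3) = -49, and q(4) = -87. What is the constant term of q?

Write q(n) = an^2 + bn + c. Substituting each data point gives a linear system:
  4a + 2b + c = -21
  9a + 3b + c = -49
  16a + 4b + c = -87
Solving the system yields a = -5, b = -3, c = 5.
So q(n) = -5n^2 - 3n + 5.
The constant term is 5.

5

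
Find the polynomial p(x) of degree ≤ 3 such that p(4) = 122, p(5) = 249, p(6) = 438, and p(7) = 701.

Write p(x) = ax^3 + bx^2 + cx + d. Substituting each data point gives a linear system:
  64a + 16b + 4c + d = 122
  125a + 25b + 5c + d = 249
  216a + 36b + 6c + d = 438
  343a + 49b + 7c + d = 701
Solving the system yields a = 2, b = 1, c = -4, d = -6.
So p(x) = 2x³ + x² - 4x - 6.
Check: p(5) = 249. ✓

p(x) = 2x^3 + x^2 - 4x - 6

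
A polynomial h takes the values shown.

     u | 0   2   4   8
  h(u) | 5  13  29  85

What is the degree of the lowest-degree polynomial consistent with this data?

Divided differences on the nodes 0, 2, 4, 8:
  order 0: 5  13  29  85
  order 1: 4  8  14
  order 2: 1  1
  order 3: 0
The order-2 divided differences are all 1 (nonzero) and every higher order vanishes, so the data lies on a polynomial of degree exactly 2.

2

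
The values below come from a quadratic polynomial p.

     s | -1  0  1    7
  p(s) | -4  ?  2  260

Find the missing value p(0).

The 3 known points determine the degree-2 polynomial uniquely.
Write p(s) = as^2 + bs + c. Substituting each data point gives a linear system:
  a - b + c = -4
  a + b + c = 2
  49a + 7b + c = 260
Solving the system yields a = 5, b = 3, c = -6.
So p(s) = 5s² + 3s - 6.
Then p(0) = -6.

-6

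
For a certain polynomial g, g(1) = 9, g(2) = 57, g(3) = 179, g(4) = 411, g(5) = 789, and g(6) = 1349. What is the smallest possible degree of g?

3

Forward differences of the values at x = 1, 2, 3, 4, 5, 6:
  g  : 9  57  179  411  789  1349
  Δ  : 48  122  232  378  560
  Δ^2: 74  110  146  182
  Δ^3: 36  36  36
  Δ^4: 0  0
  Δ^5: 0
The third differences are constant (36) and nonzero, while all higher differences vanish, so the minimal degree is 3.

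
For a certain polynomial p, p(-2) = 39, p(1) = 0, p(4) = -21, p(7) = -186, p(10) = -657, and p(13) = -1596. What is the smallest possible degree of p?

3

Forward differences of the values at u = -2, 1, 4, 7, 10, 13:
  p  : 39  0  -21  -186  -657  -1596
  Δ  : -39  -21  -165  -471  -939
  Δ^2: 18  -144  -306  -468
  Δ^3: -162  -162  -162
  Δ^4: 0  0
  Δ^5: 0
The third differences are constant (-162) and nonzero, while all higher differences vanish, so the minimal degree is 3.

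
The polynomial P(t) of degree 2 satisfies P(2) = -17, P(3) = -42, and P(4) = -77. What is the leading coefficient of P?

-5

Write P(t) = at^2 + bt + c. Substituting each data point gives a linear system:
  4a + 2b + c = -17
  9a + 3b + c = -42
  16a + 4b + c = -77
Solving the system yields a = -5, b = 0, c = 3.
So P(t) = -5t^2 + 3.
The leading coefficient is -5.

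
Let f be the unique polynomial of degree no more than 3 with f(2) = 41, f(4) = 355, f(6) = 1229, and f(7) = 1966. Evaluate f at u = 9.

4220

Using the Lagrange interpolation formula with nodes 2, 4, 6, 7:
  L_0(u) = (u - 4)(u - 6)(u - 7) / -40
  L_1(u) = (u - 2)(u - 6)(u - 7) / 12
  L_2(u) = (u - 2)(u - 4)(u - 7) / -8
  L_3(u) = (u - 2)(u - 4)(u - 6) / 15
Then f(u) = 41·L_0(u) + 355·L_1(u) + 1229·L_2(u) + 1966·L_3(u).
Expanding and collecting terms gives f(u) = 6u³ - 2u² + u - 1.
Evaluating at u = 9: f(9) = 4220.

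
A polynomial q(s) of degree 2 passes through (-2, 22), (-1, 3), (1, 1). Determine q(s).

Write q(s) = as^2 + bs + c. Substituting each data point gives a linear system:
  4a - 2b + c = 22
  a - b + c = 3
  a + b + c = 1
Solving the system yields a = 6, b = -1, c = -4.
So q(s) = 6s^2 - s - 4.
Check: q(1) = 1. ✓

q(s) = 6s^2 - s - 4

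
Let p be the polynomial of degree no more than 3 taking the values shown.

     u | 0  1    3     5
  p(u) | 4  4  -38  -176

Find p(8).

Using the Lagrange interpolation formula with nodes 0, 1, 3, 5:
  L_0(u) = (u - 1)(u - 3)(u - 5) / -15
  L_1(u) = u(u - 3)(u - 5) / 8
  L_2(u) = u(u - 1)(u - 5) / -12
  L_3(u) = u(u - 1)(u - 3) / 40
Then p(u) = 4·L_0(u) + 4·L_1(u) - 38·L_2(u) - 176·L_3(u).
Expanding and collecting terms gives p(u) = -u^3 - 3u^2 + 4u + 4.
Evaluating at u = 8: p(8) = -668.

-668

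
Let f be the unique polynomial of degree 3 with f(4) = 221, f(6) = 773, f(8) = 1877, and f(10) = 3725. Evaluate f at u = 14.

10421

Forward differences of the values at u = 4, 6, 8, 10:
  f  : 221  773  1877  3725
  Δ  : 552  1104  1848
  Δ^2: 552  744
  Δ^3: 192
The third differences are constant, confirming degree 3.
Interpolating (Newton forward form) and evaluating at u = 14 gives f(14) = 10421.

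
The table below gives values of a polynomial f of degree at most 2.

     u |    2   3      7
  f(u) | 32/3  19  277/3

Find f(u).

Write f(u) = au^2 + bu + c. Substituting each data point gives a linear system:
  4a + 2b + c = 32/3
  9a + 3b + c = 19
  49a + 7b + c = 277/3
Solving the system yields a = 2, b = -5/3, c = 6.
So f(u) = 2u² - (5/3)u + 6.
Check: f(3) = 19. ✓

f(u) = 2u^2 - (5/3)u + 6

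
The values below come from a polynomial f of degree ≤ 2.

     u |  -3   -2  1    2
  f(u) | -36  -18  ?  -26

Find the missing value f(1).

-12

The 3 known points determine the degree-2 polynomial uniquely.
Write f(u) = au^2 + bu + c. Substituting each data point gives a linear system:
  9a - 3b + c = -36
  4a - 2b + c = -18
  4a + 2b + c = -26
Solving the system yields a = -4, b = -2, c = -6.
So f(u) = -4u^2 - 2u - 6.
Then f(1) = -12.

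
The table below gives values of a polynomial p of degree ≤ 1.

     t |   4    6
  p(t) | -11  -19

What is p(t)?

p(t) = -4t + 5

Using the Lagrange interpolation formula with nodes 4, 6:
  L_0(t) = (t - 6) / -2
  L_1(t) = (t - 4) / 2
Then p(t) = -11·L_0(t) - 19·L_1(t).
Expanding and collecting terms gives p(t) = -4t + 5.
Check: p(6) = -19. ✓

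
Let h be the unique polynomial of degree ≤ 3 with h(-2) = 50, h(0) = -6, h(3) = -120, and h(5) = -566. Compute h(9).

-3426

Write h(n) = an^3 + bn^2 + cn + d. Substituting each data point gives a linear system:
  -8a + 4b - 2c + d = 50
  d = -6
  27a + 9b + 3c + d = -120
  125a + 25b + 5c + d = -566
Solving the system yields a = -5, b = 3, c = -2, d = -6.
So h(n) = -5n^3 + 3n^2 - 2n - 6.
Then h(9) = -3426.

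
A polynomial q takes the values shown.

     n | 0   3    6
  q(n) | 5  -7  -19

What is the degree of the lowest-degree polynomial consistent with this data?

Forward differences of the values at n = 0, 3, 6:
  q  : 5  -7  -19
  Δ  : -12  -12
  Δ^2: 0
The first differences are constant (-12) and nonzero, while all higher differences vanish, so the minimal degree is 1.

1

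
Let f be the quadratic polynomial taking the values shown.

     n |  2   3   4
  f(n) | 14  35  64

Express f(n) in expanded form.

f(n) = 4n^2 + n - 4

Using the Lagrange interpolation formula with nodes 2, 3, 4:
  L_0(n) = (n - 3)(n - 4) / 2
  L_1(n) = (n - 2)(n - 4) / -1
  L_2(n) = (n - 2)(n - 3) / 2
Then f(n) = 14·L_0(n) + 35·L_1(n) + 64·L_2(n).
Expanding and collecting terms gives f(n) = 4n^2 + n - 4.
Check: f(4) = 64. ✓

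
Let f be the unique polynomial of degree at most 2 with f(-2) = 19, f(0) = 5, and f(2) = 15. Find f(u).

f(u) = 3u^2 - u + 5

Write f(u) = au^2 + bu + c. Substituting each data point gives a linear system:
  4a - 2b + c = 19
  c = 5
  4a + 2b + c = 15
Solving the system yields a = 3, b = -1, c = 5.
So f(u) = 3u^2 - u + 5.
Check: f(-2) = 19. ✓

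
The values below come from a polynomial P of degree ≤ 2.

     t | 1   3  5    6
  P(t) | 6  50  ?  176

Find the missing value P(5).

The 3 known points determine the degree-2 polynomial uniquely.
Write P(t) = at^2 + bt + c. Substituting each data point gives a linear system:
  a + b + c = 6
  9a + 3b + c = 50
  36a + 6b + c = 176
Solving the system yields a = 4, b = 6, c = -4.
So P(t) = 4t^2 + 6t - 4.
Then P(5) = 126.

126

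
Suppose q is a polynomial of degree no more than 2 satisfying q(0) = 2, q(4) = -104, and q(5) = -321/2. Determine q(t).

q(t) = -6t^2 - (5/2)t + 2

Write q(t) = at^2 + bt + c. Substituting each data point gives a linear system:
  c = 2
  16a + 4b + c = -104
  25a + 5b + c = -321/2
Solving the system yields a = -6, b = -5/2, c = 2.
So q(t) = -6t² - (5/2)t + 2.
Check: q(5) = -321/2. ✓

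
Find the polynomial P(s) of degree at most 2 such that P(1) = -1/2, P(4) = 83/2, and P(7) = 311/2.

P(s) = 4s^2 - 6s + 3/2

Using the Lagrange interpolation formula with nodes 1, 4, 7:
  L_0(s) = (s - 4)(s - 7) / 18
  L_1(s) = (s - 1)(s - 7) / -9
  L_2(s) = (s - 1)(s - 4) / 18
Then P(s) = -1/2·L_0(s) + 83/2·L_1(s) + 311/2·L_2(s).
Expanding and collecting terms gives P(s) = 4s² - 6s + 3/2.
Check: P(4) = 83/2. ✓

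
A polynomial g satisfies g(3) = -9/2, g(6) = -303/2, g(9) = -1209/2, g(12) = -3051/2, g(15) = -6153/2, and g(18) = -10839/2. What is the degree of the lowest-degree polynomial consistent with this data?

Forward differences of the values at s = 3, 6, 9, 12, 15, 18:
  g  : -9/2  -303/2  -1209/2  -3051/2  -6153/2  -10839/2
  Δ  : -147  -453  -921  -1551  -2343
  Δ^2: -306  -468  -630  -792
  Δ^3: -162  -162  -162
  Δ^4: 0  0
  Δ^5: 0
The third differences are constant (-162) and nonzero, while all higher differences vanish, so the minimal degree is 3.

3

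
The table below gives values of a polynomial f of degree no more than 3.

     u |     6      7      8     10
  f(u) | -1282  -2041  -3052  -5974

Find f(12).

Using the Lagrange interpolation formula with nodes 6, 7, 8, 10:
  L_0(u) = (u - 7)(u - 8)(u - 10) / -8
  L_1(u) = (u - 6)(u - 8)(u - 10) / 3
  L_2(u) = (u - 6)(u - 7)(u - 10) / -4
  L_3(u) = (u - 6)(u - 7)(u - 8) / 24
Then f(u) = -1282·L_0(u) - 2041·L_1(u) - 3052·L_2(u) - 5974·L_3(u).
Expanding and collecting terms gives f(u) = -6u^3 + 3u - 4.
Evaluating at u = 12: f(12) = -10336.

-10336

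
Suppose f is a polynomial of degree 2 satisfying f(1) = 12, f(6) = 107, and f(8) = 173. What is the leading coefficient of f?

Write f(n) = an^2 + bn + c. Substituting each data point gives a linear system:
  a + b + c = 12
  36a + 6b + c = 107
  64a + 8b + c = 173
Solving the system yields a = 2, b = 5, c = 5.
So f(n) = 2n^2 + 5n + 5.
The leading coefficient is 2.

2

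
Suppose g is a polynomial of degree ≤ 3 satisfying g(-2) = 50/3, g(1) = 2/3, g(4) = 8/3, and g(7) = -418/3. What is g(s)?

Using the Lagrange interpolation formula with nodes -2, 1, 4, 7:
  L_0(s) = (s - 1)(s - 4)(s - 7) / -162
  L_1(s) = (s + 2)(s - 4)(s - 7) / 54
  L_2(s) = (s + 2)(s - 1)(s - 7) / -54
  L_3(s) = (s + 2)(s - 1)(s - 4) / 162
Then g(s) = 50/3·L_0(s) + 2/3·L_1(s) + 8/3·L_2(s) - 418/3·L_3(s).
Expanding and collecting terms gives g(s) = -s^3 + 4s^2 + (5/3)s - 4.
Check: g(7) = -418/3. ✓

g(s) = -s^3 + 4s^2 + (5/3)s - 4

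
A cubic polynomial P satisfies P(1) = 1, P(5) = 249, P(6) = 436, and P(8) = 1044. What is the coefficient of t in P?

-6

Write P(t) = at^3 + bt^2 + ct + d. Substituting each data point gives a linear system:
  a + b + c + d = 1
  125a + 25b + 5c + d = 249
  216a + 36b + 6c + d = 436
  512a + 64b + 8c + d = 1044
Solving the system yields a = 2, b = 1, c = -6, d = 4.
So P(t) = 2t³ + t² - 6t + 4.
The coefficient of t is -6.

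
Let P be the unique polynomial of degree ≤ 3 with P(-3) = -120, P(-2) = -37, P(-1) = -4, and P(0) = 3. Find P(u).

Write P(u) = au^3 + bu^2 + cu + d. Substituting each data point gives a linear system:
  -27a + 9b - 3c + d = -120
  -8a + 4b - 2c + d = -37
  -a + b - c + d = -4
  d = 3
Solving the system yields a = 4, b = -1, c = 2, d = 3.
So P(u) = 4u³ - u² + 2u + 3.
Check: P(0) = 3. ✓

P(u) = 4u^3 - u^2 + 2u + 3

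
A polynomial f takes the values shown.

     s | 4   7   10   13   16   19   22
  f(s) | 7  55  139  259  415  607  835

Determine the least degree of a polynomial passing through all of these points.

2

Forward differences of the values at s = 4, 7, 10, 13, 16, 19, 22:
  f  : 7  55  139  259  415  607  835
  Δ  : 48  84  120  156  192  228
  Δ^2: 36  36  36  36  36
  Δ^3: 0  0  0  0
  Δ^4: 0  0  0
  Δ^5: 0  0
  Δ^6: 0
The second differences are constant (36) and nonzero, while all higher differences vanish, so the minimal degree is 2.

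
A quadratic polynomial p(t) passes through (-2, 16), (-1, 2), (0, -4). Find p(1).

-2

Forward differences of the values at t = -2, -1, 0:
  p  : 16  2  -4
  Δ  : -14  -6
  Δ^2: 8
The second differences are constant, confirming degree 2.
Interpolating (Newton forward form) and evaluating at t = 1 gives p(1) = -2.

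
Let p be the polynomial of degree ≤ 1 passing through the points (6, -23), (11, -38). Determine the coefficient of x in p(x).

Write p(x) = ax + b. Substituting each data point gives a linear system:
  6a + b = -23
  11a + b = -38
Solving the system yields a = -3, b = -5.
So p(x) = -3x - 5.
The leading coefficient is -3.

-3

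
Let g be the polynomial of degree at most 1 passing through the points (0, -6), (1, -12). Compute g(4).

Using the Lagrange interpolation formula with nodes 0, 1:
  L_0(n) = (n - 1) / -1
  L_1(n) = n / 1
Then g(n) = -6·L_0(n) - 12·L_1(n).
Expanding and collecting terms gives g(n) = -6n - 6.
Evaluating at n = 4: g(4) = -30.

-30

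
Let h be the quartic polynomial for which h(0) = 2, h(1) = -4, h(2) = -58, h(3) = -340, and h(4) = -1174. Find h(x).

Write h(x) = ax^4 + bx^3 + cx^2 + dx + e. Substituting each data point gives a linear system:
  e = 2
  a + b + c + d + e = -4
  16a + 8b + 4c + 2d + e = -58
  81a + 27b + 9c + 3d + e = -340
  256a + 64b + 16c + 4d + e = -1174
Solving the system yields a = -6, b = 6, c = 0, d = -6, e = 2.
So h(x) = -6x^4 + 6x^3 - 6x + 2.
Check: h(1) = -4. ✓

h(x) = -6x^4 + 6x^3 - 6x + 2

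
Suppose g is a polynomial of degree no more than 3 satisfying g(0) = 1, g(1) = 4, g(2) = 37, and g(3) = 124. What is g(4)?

289

Forward differences of the values at x = 0, 1, 2, 3:
  g  : 1  4  37  124
  Δ  : 3  33  87
  Δ^2: 30  54
  Δ^3: 24
The third differences are constant, confirming degree 3.
Interpolating (Newton forward form) and evaluating at x = 4 gives g(4) = 289.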